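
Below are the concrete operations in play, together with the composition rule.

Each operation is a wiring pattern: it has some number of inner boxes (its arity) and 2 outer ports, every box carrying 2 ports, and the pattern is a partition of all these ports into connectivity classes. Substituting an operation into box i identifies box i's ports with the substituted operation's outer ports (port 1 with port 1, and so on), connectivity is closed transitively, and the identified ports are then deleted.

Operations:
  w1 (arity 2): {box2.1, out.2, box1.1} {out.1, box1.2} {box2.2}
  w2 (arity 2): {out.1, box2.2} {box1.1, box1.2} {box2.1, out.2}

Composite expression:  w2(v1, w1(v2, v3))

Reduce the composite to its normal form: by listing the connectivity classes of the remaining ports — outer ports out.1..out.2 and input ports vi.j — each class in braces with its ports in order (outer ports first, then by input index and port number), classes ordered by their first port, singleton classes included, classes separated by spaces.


Substituting into w2 glues patterns; closure does the rest.
composing w1 on (v2, v3), with out.j its own outer ports: {out.1, v2.2} {out.2, v2.1, v3.1} {v3.2}
composing w2 on (v1, v2, v3), with out.j its own outer ports: {out.1, v2.1, v3.1} {out.2, v2.2} {v1.1, v1.2} {v3.2}

{out.1, v2.1, v3.1} {out.2, v2.2} {v1.1, v1.2} {v3.2}


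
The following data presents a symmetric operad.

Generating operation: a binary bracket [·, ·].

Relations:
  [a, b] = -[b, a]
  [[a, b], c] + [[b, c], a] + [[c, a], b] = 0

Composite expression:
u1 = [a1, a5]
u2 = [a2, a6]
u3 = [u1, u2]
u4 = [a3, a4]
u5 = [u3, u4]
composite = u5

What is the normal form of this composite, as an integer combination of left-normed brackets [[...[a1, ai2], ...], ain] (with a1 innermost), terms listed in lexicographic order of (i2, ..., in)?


[[[[[a1, a5], a2], a6], a3], a4] - [[[[[a1, a5], a2], a6], a4], a3] - [[[[[a1, a5], a6], a2], a3], a4] + [[[[[a1, a5], a6], a2], a4], a3]

Left-normed coefficients sit on the a1-initial expansion words.
Composite bracket: [[[a1, a5], [a2, a6]], [a3, a4]]
Expanding via [a, b] = ab - ba: 32 signed words (2^5 = 32).
The a1-initial words carry the normal form:
  sign of a1a5a2a6a3a4 is +1, so it contributes +[[[[[a1, a5], a2], a6], a3], a4]
  sign of a1a5a2a6a4a3 is -1, so it contributes -[[[[[a1, a5], a2], a6], a4], a3]
  sign of a1a5a6a2a3a4 is -1, so it contributes -[[[[[a1, a5], a6], a2], a3], a4]
  sign of a1a5a6a2a4a3 is +1, so it contributes +[[[[[a1, a5], a6], a2], a4], a3]


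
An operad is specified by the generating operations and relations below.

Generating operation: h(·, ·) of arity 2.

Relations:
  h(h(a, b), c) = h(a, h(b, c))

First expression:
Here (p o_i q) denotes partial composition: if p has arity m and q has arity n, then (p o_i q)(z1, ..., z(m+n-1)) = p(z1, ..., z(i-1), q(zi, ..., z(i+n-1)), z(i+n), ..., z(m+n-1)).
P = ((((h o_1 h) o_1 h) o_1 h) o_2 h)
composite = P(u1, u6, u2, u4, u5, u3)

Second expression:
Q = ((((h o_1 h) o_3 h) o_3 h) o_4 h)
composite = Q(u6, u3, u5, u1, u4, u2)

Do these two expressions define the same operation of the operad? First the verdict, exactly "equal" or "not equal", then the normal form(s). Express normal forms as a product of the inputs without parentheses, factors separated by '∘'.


not equal — first u1 ∘ u6 ∘ u2 ∘ u4 ∘ u5 ∘ u3, second u6 ∘ u3 ∘ u5 ∘ u1 ∘ u4 ∘ u2


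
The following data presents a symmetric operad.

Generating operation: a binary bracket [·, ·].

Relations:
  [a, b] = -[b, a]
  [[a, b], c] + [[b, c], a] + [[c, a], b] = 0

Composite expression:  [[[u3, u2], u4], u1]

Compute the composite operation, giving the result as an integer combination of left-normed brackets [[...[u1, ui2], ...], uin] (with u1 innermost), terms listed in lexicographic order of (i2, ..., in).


A multilinear Lie element is pinned by u1-initial words (u1 innermost).
Composite bracket: [[[u3, u2], u4], u1]
Applying ab - ba throughout gives 8 signed words (2^3 = 8).
Only words starting with u1 matter:
  from u1u2u3u4, sign +1: term +[[[u1, u2], u3], u4]
  from u1u3u2u4, sign -1: term -[[[u1, u3], u2], u4]
  from u1u4u2u3, sign -1: term -[[[u1, u4], u2], u3]
  from u1u4u3u2, sign +1: term +[[[u1, u4], u3], u2]

[[[u1, u2], u3], u4] - [[[u1, u3], u2], u4] - [[[u1, u4], u2], u3] + [[[u1, u4], u3], u2]


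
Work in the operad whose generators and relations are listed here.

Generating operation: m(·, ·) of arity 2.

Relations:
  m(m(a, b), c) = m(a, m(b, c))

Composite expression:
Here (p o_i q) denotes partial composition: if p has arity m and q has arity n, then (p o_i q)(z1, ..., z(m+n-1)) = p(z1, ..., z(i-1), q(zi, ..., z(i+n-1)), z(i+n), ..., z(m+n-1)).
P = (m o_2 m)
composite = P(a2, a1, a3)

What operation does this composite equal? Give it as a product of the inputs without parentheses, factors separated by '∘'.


Key point: m is associative — brackets drop, the a-order remains.
m(a1, a3) reduces to a1 ∘ a3
m(a2, m(a1, a3)) reduces to a2 ∘ a1 ∘ a3

a2 ∘ a1 ∘ a3


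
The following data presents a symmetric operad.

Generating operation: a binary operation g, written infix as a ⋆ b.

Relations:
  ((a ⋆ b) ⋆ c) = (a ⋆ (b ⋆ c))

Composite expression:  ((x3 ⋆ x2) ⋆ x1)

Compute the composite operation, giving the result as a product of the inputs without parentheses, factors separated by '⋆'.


Associativity of g dissolves the nesting; only the x-input order survives.
(x3 ⋆ x2) linearizes to x3 ⋆ x2
((x3 ⋆ x2) ⋆ x1) linearizes to x3 ⋆ x2 ⋆ x1

x3 ⋆ x2 ⋆ x1


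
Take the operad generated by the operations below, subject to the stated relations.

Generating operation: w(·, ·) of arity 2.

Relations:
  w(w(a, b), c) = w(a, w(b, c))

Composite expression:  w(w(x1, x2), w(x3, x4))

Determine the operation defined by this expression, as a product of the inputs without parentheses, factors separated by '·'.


x1 · x2 · x3 · x4

Key point: w is associative — brackets drop, the x-order remains.
w(x1, x2) reduces to x1 · x2
w(x3, x4) reduces to x3 · x4
w(w(x1, x2), w(x3, x4)) reduces to x1 · x2 · x3 · x4


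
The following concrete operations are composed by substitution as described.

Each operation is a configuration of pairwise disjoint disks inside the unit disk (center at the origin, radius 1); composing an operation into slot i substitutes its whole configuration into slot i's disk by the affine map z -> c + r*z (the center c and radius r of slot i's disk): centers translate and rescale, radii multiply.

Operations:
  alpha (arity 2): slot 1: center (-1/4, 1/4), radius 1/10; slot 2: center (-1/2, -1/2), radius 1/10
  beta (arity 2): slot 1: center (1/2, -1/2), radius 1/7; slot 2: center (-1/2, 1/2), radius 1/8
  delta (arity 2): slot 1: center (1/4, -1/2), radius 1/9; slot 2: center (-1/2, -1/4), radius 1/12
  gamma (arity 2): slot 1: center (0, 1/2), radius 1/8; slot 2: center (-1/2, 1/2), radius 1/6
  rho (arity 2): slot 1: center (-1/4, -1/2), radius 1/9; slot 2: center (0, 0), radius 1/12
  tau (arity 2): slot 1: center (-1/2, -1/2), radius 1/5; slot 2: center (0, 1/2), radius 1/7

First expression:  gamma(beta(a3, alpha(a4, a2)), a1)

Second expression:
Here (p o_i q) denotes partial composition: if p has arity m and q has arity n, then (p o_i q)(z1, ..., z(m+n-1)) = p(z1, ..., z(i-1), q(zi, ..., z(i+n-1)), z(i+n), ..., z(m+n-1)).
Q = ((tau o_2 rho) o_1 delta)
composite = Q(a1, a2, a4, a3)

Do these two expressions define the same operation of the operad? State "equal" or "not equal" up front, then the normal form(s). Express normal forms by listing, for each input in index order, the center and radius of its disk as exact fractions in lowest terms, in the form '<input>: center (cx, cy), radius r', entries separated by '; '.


Normal form of the first expression: a1: center (-1/2, 1/2), radius 1/6; a2: center (-9/128, 71/128), radius 1/640; a3: center (1/16, 7/16), radius 1/56; a4: center (-17/256, 145/256), radius 1/640
Normal form of the second expression: a1: center (-9/20, -3/5), radius 1/45; a2: center (-3/5, -11/20), radius 1/60; a3: center (0, 1/2), radius 1/84; a4: center (-1/28, 3/7), radius 1/63
Distinct normal forms: not equal.

not equal — first a1: center (-1/2, 1/2), radius 1/6; a2: center (-9/128, 71/128), radius 1/640; a3: center (1/16, 7/16), radius 1/56; a4: center (-17/256, 145/256), radius 1/640, second a1: center (-9/20, -3/5), radius 1/45; a2: center (-3/5, -11/20), radius 1/60; a3: center (0, 1/2), radius 1/84; a4: center (-1/28, 3/7), radius 1/63


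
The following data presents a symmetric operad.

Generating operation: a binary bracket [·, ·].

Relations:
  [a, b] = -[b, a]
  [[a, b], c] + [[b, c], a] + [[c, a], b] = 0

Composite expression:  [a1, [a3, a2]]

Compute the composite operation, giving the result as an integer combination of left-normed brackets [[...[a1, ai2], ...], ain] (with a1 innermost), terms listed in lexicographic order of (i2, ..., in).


Skip Jacobi rewriting: expand, keep a1-initial words, read off terms.
Composite bracket: [a1, [a3, a2]]
Full expansion: 4 signed words from ab - ba (2^2 = 4).
Only words starting with a1 matter:
  word a1a2a3 has sign -1, contributing -[[a1, a2], a3]
  word a1a3a2 has sign +1, contributing +[[a1, a3], a2]

-[[a1, a2], a3] + [[a1, a3], a2]


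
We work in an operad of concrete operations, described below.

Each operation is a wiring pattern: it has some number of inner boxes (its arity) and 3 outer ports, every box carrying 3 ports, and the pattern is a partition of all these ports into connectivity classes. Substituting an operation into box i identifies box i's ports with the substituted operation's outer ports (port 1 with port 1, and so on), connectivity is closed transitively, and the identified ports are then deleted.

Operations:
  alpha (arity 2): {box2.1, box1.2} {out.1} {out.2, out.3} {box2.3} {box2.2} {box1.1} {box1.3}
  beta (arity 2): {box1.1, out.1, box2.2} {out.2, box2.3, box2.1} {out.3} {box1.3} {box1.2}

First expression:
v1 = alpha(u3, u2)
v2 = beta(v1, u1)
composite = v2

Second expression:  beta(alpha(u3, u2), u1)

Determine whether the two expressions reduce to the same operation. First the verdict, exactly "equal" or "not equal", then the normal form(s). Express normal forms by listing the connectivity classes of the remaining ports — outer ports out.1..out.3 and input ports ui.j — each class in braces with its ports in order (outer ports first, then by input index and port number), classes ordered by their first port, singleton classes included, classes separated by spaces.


The first expression reduces to {out.1, u1.2} {out.2, u1.1, u1.3} {out.3} {u2.1, u3.2} {u2.2} {u2.3} {u3.1} {u3.3}
The second expression reduces to {out.1, u1.2} {out.2, u1.1, u1.3} {out.3} {u2.1, u3.2} {u2.2} {u2.3} {u3.1} {u3.3}
One common form — equal.

equal; both compose to {out.1, u1.2} {out.2, u1.1, u1.3} {out.3} {u2.1, u3.2} {u2.2} {u2.3} {u3.1} {u3.3}


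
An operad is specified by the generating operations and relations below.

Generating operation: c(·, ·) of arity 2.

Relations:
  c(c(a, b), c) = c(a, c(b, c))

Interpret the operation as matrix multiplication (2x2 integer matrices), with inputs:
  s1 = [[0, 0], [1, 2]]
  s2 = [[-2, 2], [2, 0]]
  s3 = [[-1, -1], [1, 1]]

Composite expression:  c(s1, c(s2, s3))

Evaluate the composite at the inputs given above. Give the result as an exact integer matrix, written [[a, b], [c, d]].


[[0, 0], [0, 0]]

c(s2, s3) = [[4, 4], [-2, -2]]
c(s1, c(s2, s3)) = [[0, 0], [0, 0]]


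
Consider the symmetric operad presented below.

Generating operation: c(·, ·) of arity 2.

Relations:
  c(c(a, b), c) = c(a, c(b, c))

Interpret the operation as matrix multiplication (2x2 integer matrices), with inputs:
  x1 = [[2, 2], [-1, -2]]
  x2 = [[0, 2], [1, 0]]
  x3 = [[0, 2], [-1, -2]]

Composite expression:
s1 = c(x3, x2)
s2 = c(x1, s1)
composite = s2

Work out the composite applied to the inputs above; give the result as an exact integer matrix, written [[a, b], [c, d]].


c(x3, x2) = [[2, 0], [-2, -2]]
c(x1, c(x3, x2)) = [[0, -4], [2, 4]]

[[0, -4], [2, 4]]


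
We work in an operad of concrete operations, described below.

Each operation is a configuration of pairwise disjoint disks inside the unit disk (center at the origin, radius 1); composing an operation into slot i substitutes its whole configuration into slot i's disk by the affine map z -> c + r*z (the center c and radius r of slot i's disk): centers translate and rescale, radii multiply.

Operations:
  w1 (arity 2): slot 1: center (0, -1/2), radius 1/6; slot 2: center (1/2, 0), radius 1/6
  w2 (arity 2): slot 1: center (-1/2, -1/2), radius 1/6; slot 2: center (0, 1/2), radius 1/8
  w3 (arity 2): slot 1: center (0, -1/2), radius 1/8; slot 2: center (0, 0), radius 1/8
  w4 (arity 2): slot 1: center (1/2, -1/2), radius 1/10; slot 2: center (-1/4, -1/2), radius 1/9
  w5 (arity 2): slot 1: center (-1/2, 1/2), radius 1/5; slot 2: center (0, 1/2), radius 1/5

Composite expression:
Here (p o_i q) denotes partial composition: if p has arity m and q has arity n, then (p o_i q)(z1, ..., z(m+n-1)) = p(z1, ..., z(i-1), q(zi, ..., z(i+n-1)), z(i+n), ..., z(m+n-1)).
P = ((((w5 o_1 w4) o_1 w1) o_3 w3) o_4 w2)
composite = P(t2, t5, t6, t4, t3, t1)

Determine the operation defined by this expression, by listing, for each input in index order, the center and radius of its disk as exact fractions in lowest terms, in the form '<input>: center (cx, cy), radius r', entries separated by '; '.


t1: center (0, 1/2), radius 1/5; t2: center (-2/5, 39/100), radius 1/300; t3: center (-11/20, 289/720), radius 1/2880; t4: center (-397/720, 287/720), radius 1/2160; t5: center (-39/100, 2/5), radius 1/300; t6: center (-11/20, 7/18), radius 1/360

Affine substitution under w5: radii multiply and t-centers shift.
input t2: composing its 3 substitution steps yields center (-2/5, 39/100), radius 1/300
input t5: composing its 3 substitution steps yields center (-39/100, 2/5), radius 1/300
input t6: composing its 3 substitution steps yields center (-11/20, 7/18), radius 1/360
input t4: composing its 4 substitution steps yields center (-397/720, 287/720), radius 1/2160
input t3: composing its 4 substitution steps yields center (-11/20, 289/720), radius 1/2880
input t1: composing its 1 substitution step yields center (0, 1/2), radius 1/5


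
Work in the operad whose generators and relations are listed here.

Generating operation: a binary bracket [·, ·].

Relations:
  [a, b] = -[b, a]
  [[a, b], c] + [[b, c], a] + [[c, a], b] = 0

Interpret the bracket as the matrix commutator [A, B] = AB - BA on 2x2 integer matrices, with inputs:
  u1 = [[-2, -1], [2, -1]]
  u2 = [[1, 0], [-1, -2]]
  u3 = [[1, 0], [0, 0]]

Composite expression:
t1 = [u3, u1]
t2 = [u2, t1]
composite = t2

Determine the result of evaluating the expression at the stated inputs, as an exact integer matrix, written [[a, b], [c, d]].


[[-1, -3], [6, 1]]

[u3, u1] = [[0, -1], [-2, 0]]
[u2, [u3, u1]] = [[-1, -3], [6, 1]]


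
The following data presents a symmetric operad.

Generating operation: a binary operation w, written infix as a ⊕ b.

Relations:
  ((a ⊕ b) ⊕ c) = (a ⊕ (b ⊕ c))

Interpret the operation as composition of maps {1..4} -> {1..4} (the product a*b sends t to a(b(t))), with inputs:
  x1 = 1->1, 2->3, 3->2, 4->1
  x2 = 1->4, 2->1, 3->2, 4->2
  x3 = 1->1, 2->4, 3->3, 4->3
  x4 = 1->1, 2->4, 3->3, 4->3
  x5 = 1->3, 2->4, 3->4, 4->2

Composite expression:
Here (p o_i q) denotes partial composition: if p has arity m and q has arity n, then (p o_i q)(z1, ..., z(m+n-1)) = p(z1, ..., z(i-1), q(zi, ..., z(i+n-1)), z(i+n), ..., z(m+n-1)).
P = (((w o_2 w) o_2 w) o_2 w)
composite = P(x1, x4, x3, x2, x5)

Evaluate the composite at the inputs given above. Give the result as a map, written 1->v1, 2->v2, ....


1->2, 2->2, 3->2, 4->1

(x4 ⊕ x3) = 1->1, 2->3, 3->3, 4->3
((x4 ⊕ x3) ⊕ x2) = 1->3, 2->1, 3->3, 4->3
(((x4 ⊕ x3) ⊕ x2) ⊕ x5) = 1->3, 2->3, 3->3, 4->1
(x1 ⊕ (((x4 ⊕ x3) ⊕ x2) ⊕ x5)) = 1->2, 2->2, 3->2, 4->1


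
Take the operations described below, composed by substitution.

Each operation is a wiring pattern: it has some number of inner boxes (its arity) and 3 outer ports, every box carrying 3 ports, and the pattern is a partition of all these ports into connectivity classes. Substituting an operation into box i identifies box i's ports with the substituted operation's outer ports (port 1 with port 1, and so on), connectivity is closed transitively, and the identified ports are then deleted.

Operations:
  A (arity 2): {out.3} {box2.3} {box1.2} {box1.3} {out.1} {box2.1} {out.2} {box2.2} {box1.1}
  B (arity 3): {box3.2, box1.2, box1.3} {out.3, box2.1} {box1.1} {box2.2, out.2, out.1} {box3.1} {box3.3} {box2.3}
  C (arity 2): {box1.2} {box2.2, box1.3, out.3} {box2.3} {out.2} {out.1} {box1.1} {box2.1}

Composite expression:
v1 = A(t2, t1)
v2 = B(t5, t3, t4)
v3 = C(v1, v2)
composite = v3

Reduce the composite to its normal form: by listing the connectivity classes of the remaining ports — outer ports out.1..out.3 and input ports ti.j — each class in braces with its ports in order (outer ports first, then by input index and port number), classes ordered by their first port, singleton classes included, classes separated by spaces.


{out.1} {out.2} {out.3, t3.2} {t1.1} {t1.2} {t1.3} {t2.1} {t2.2} {t2.3} {t3.1} {t3.3} {t4.1} {t4.2, t5.2, t5.3} {t4.3} {t5.1}


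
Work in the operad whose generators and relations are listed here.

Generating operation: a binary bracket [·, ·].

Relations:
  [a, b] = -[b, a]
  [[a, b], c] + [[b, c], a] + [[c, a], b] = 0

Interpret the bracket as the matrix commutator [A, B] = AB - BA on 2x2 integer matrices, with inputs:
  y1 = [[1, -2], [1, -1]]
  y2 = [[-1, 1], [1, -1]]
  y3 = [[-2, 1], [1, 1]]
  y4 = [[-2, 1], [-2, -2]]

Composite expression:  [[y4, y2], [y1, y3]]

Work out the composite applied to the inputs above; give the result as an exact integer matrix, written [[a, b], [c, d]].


[y4, y2] = [[3, 0], [0, -3]]
[y1, y3] = [[-3, -4], [-5, 3]]
[[y4, y2], [y1, y3]] = [[0, -24], [30, 0]]

[[0, -24], [30, 0]]


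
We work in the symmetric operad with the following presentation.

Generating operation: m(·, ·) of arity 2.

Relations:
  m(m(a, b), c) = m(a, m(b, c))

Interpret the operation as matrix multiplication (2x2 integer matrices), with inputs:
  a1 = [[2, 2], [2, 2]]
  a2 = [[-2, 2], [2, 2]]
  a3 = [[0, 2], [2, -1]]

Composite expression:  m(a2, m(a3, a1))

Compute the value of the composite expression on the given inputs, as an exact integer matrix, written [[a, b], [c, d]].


[[-4, -4], [12, 12]]

m(a3, a1) = [[4, 4], [2, 2]]
m(a2, m(a3, a1)) = [[-4, -4], [12, 12]]


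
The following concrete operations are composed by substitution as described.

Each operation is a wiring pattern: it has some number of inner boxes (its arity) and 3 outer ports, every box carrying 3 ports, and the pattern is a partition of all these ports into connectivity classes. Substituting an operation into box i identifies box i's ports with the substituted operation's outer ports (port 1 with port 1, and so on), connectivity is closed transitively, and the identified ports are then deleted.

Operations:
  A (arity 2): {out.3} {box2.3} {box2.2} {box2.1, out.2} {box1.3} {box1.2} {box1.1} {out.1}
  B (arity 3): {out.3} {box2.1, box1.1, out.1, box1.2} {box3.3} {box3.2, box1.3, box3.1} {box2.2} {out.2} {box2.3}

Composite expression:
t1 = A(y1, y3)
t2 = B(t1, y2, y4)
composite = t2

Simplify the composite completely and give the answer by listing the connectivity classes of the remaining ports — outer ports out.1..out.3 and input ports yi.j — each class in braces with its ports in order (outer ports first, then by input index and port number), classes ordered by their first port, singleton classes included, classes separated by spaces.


{out.1, y2.1, y3.1} {out.2} {out.3} {y1.1} {y1.2} {y1.3} {y2.2} {y2.3} {y3.2} {y3.3} {y4.1, y4.2} {y4.3}

After gluing at B, chains via deleted ports link the y-ports.
A over (y1, y3) gives {out.1} {out.2, y3.1} {out.3} {y1.1} {y1.2} {y1.3} {y3.2} {y3.3}, out.j being that stage's outer ports
B over (y1, y3, y2, y4) gives {out.1, y2.1, y3.1} {out.2} {out.3} {y1.1} {y1.2} {y1.3} {y2.2} {y2.3} {y3.2} {y3.3} {y4.1, y4.2} {y4.3}, out.j being that stage's outer ports


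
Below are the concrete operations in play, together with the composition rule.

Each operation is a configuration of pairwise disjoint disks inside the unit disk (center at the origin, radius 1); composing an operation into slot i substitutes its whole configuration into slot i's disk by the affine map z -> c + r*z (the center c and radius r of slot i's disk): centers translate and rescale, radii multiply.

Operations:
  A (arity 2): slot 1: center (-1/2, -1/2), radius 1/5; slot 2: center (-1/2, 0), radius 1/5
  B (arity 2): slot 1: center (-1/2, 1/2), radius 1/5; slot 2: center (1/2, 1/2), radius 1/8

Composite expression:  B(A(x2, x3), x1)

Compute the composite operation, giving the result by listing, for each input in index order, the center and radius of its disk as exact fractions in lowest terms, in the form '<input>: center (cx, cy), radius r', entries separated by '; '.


x1: center (1/2, 1/2), radius 1/8; x2: center (-3/5, 2/5), radius 1/25; x3: center (-3/5, 1/2), radius 1/25

Follow each x-input down from B: c' goes to c + r*c', radius to r*r'.
for x2, the 2-step affine chain lands on center (-3/5, 2/5), radius 1/25
for x3, the 2-step affine chain lands on center (-3/5, 1/2), radius 1/25
for x1, the 1-step affine chain lands on center (1/2, 1/2), radius 1/8


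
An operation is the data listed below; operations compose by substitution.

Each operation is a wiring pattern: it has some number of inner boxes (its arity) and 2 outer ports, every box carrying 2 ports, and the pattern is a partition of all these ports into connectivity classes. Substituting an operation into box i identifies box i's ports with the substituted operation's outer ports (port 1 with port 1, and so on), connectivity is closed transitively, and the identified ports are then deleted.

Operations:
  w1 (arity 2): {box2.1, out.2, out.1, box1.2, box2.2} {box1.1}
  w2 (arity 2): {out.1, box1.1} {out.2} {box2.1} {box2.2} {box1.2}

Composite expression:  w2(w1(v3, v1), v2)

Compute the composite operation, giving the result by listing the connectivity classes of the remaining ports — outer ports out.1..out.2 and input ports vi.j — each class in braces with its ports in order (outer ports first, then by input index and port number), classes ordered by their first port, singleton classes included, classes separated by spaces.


After gluing at w2, chains via deleted ports link the v-ports.
through w1, on inputs (v3, v1): {out.1, out.2, v1.1, v1.2, v3.2} {v3.1} (out.j = stage outer ports)
through w2, on inputs (v3, v1, v2): {out.1, v1.1, v1.2, v3.2} {out.2} {v2.1} {v2.2} {v3.1} (out.j = stage outer ports)

{out.1, v1.1, v1.2, v3.2} {out.2} {v2.1} {v2.2} {v3.1}


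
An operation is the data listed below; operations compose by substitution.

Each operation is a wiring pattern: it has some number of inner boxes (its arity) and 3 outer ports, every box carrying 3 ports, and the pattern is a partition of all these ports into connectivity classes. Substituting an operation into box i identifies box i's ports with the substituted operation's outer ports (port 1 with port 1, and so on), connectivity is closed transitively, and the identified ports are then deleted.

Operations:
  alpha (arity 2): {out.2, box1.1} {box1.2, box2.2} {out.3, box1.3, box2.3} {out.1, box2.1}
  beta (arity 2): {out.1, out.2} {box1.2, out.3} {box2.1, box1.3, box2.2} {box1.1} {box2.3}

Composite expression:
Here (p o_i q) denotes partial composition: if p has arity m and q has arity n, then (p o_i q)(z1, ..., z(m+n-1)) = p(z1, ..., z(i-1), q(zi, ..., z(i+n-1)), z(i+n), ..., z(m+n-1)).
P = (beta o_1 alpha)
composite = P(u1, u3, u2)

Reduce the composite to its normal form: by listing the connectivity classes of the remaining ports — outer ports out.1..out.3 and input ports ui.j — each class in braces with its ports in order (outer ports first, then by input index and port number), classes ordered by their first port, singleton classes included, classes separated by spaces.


{out.1, out.2} {out.3, u1.1} {u1.2, u3.2} {u1.3, u2.1, u2.2, u3.3} {u2.3} {u3.1}

Reachability decides: close wires over beta-identified ports.
after alpha, the pattern on (u1, u3) reads {out.1, u3.1} {out.2, u1.1} {out.3, u1.3, u3.3} {u1.2, u3.2} (out.j = its outer ports)
after beta, the pattern on (u1, u3, u2) reads {out.1, out.2} {out.3, u1.1} {u1.2, u3.2} {u1.3, u2.1, u2.2, u3.3} {u2.3} {u3.1} (out.j = its outer ports)


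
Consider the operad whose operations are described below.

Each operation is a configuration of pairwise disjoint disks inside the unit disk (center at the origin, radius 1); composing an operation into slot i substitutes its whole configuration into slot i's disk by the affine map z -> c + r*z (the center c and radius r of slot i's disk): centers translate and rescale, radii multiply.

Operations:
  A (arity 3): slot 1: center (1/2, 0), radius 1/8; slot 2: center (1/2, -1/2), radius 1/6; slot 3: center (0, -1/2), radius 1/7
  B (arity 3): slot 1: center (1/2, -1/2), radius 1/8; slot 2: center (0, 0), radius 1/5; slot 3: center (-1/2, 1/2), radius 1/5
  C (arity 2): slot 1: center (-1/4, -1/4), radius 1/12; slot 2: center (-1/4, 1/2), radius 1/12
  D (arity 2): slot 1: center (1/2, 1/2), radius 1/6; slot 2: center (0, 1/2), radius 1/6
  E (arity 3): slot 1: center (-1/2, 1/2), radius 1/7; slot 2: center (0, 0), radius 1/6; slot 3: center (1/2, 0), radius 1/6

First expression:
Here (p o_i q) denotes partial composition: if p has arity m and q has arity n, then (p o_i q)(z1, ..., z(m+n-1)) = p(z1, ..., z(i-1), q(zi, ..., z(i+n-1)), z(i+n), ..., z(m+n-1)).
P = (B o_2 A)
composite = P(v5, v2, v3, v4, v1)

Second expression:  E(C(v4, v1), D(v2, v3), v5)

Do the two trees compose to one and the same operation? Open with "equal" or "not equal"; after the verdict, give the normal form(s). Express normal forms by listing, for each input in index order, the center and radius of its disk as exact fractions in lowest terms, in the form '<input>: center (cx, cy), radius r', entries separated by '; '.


not equal; the first gives v1: center (-1/2, 1/2), radius 1/5; v2: center (1/10, 0), radius 1/40; v3: center (1/10, -1/10), radius 1/30; v4: center (0, -1/10), radius 1/35; v5: center (1/2, -1/2), radius 1/8 and the second v1: center (-15/28, 4/7), radius 1/84; v2: center (1/12, 1/12), radius 1/36; v3: center (0, 1/12), radius 1/36; v4: center (-15/28, 13/28), radius 1/84; v5: center (1/2, 0), radius 1/6

In normal form, the first expression is v1: center (-1/2, 1/2), radius 1/5; v2: center (1/10, 0), radius 1/40; v3: center (1/10, -1/10), radius 1/30; v4: center (0, -1/10), radius 1/35; v5: center (1/2, -1/2), radius 1/8
In normal form, the second expression is v1: center (-15/28, 4/7), radius 1/84; v2: center (1/12, 1/12), radius 1/36; v3: center (0, 1/12), radius 1/36; v4: center (-15/28, 13/28), radius 1/84; v5: center (1/2, 0), radius 1/6
No match — not equal.


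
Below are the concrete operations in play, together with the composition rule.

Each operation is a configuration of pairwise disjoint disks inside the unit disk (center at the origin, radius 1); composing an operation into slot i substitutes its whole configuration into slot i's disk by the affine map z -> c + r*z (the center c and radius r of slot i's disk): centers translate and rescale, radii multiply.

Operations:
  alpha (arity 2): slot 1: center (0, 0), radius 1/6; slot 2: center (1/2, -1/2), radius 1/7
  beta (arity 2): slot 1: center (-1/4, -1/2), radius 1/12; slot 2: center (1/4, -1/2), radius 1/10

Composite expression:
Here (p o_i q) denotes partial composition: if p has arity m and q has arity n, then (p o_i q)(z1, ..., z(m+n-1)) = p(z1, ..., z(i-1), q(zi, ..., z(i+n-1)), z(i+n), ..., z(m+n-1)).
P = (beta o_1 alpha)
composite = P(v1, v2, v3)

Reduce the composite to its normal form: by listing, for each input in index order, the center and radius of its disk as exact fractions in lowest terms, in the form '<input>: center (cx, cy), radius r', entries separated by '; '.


v1: center (-1/4, -1/2), radius 1/72; v2: center (-5/24, -13/24), radius 1/84; v3: center (1/4, -1/2), radius 1/10

Only the slot chain above each v matters under beta; compose those maps.
for v1, the 2-step affine chain lands on center (-1/4, -1/2), radius 1/72
for v2, the 2-step affine chain lands on center (-5/24, -13/24), radius 1/84
for v3, the 1-step affine chain lands on center (1/4, -1/2), radius 1/10


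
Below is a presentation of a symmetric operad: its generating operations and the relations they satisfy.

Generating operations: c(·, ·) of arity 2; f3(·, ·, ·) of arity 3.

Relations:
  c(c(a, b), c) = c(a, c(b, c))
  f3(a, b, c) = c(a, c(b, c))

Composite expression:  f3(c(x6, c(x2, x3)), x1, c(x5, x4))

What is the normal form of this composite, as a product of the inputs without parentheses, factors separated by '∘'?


Under associativity of f3, the answer is the x's in reading order.
c(x2, x3) linearizes to x2 ∘ x3
c(x6, c(x2, x3)) linearizes to x6 ∘ x2 ∘ x3
c(x5, x4) linearizes to x5 ∘ x4
f3(c(x6, c(x2, x3)), x1, c(x5, x4)) linearizes to x6 ∘ x2 ∘ x3 ∘ x1 ∘ x5 ∘ x4

x6 ∘ x2 ∘ x3 ∘ x1 ∘ x5 ∘ x4


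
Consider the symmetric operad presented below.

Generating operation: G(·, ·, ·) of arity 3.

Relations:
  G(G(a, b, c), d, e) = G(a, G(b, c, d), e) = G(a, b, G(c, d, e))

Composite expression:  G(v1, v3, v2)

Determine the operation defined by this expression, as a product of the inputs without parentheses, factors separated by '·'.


v1 · v3 · v2

Every regrouping of G is equal, so read the v-inputs in written order.
G(v1, v3, v2) spells out as v1 · v3 · v2


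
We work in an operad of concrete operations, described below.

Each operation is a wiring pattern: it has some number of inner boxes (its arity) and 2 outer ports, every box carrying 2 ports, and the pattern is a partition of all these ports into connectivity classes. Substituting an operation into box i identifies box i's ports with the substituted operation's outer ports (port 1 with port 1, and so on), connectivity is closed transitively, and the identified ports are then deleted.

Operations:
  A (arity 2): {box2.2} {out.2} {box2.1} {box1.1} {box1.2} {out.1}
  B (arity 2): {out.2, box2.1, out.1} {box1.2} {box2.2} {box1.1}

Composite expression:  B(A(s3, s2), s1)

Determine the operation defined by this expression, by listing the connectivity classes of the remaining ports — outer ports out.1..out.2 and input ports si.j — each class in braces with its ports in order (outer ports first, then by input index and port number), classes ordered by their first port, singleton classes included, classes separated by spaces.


Two ports join when wires chain via B-identified ports.
the subtree at A composes to {out.1} {out.2} {s2.1} {s2.2} {s3.1} {s3.2} on (s3, s2); out.j = own outer ports
the subtree at B composes to {out.1, out.2, s1.1} {s1.2} {s2.1} {s2.2} {s3.1} {s3.2} on (s3, s2, s1); out.j = own outer ports

{out.1, out.2, s1.1} {s1.2} {s2.1} {s2.2} {s3.1} {s3.2}


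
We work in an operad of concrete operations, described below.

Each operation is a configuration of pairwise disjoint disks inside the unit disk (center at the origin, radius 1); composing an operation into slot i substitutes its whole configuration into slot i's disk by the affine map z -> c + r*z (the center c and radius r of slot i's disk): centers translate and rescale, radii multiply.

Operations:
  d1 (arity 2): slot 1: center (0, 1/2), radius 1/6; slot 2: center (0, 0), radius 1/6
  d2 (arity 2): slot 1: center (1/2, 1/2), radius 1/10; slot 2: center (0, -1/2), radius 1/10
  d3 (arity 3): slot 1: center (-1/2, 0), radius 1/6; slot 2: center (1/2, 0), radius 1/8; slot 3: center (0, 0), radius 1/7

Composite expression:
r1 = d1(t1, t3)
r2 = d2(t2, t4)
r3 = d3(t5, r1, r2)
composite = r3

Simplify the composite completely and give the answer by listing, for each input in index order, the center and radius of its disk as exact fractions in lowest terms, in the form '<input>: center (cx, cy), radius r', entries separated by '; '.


Each t-disk chains the slot maps above it in d3; radii multiply.
t5 passes through 1 substitution, ending at center (-1/2, 0), radius 1/6
t1 passes through 2 substitutions, ending at center (1/2, 1/16), radius 1/48
t3 passes through 2 substitutions, ending at center (1/2, 0), radius 1/48
t2 passes through 2 substitutions, ending at center (1/14, 1/14), radius 1/70
t4 passes through 2 substitutions, ending at center (0, -1/14), radius 1/70

t1: center (1/2, 1/16), radius 1/48; t2: center (1/14, 1/14), radius 1/70; t3: center (1/2, 0), radius 1/48; t4: center (0, -1/14), radius 1/70; t5: center (-1/2, 0), radius 1/6


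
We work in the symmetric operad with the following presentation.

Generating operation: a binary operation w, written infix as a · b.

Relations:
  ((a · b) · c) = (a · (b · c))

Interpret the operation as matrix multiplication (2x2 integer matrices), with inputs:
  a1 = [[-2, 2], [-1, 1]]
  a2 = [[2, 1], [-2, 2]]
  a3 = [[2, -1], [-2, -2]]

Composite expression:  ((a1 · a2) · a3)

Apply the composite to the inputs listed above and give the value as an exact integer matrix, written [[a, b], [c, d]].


[[-20, 4], [-10, 2]]

(a1 · a2) = [[-8, 2], [-4, 1]]
((a1 · a2) · a3) = [[-20, 4], [-10, 2]]


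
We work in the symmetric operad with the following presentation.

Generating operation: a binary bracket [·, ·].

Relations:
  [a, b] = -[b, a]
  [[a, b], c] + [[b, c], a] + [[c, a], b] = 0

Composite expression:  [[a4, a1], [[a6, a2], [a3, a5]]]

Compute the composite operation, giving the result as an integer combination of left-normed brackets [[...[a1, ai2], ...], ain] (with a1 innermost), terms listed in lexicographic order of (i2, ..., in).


[[[[[a1, a4], a2], a6], a3], a5] - [[[[[a1, a4], a2], a6], a5], a3] - [[[[[a1, a4], a3], a5], a2], a6] + [[[[[a1, a4], a3], a5], a6], a2] + [[[[[a1, a4], a5], a3], a2], a6] - [[[[[a1, a4], a5], a3], a6], a2] - [[[[[a1, a4], a6], a2], a3], a5] + [[[[[a1, a4], a6], a2], a5], a3]


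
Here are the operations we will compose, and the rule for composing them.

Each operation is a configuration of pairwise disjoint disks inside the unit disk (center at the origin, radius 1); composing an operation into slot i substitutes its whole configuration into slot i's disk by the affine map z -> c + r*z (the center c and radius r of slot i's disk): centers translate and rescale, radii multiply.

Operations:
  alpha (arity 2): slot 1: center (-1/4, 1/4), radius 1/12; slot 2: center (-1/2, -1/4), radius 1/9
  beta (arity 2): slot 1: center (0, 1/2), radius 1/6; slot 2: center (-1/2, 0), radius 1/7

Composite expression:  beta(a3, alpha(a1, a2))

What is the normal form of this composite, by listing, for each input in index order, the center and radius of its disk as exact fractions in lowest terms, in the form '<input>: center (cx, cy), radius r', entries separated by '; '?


a1: center (-15/28, 1/28), radius 1/84; a2: center (-4/7, -1/28), radius 1/63; a3: center (0, 1/2), radius 1/6

Affine substitution under beta: radii multiply and a-centers shift.
for a3, the 1-step affine chain lands on center (0, 1/2), radius 1/6
for a1, the 2-step affine chain lands on center (-15/28, 1/28), radius 1/84
for a2, the 2-step affine chain lands on center (-4/7, -1/28), radius 1/63


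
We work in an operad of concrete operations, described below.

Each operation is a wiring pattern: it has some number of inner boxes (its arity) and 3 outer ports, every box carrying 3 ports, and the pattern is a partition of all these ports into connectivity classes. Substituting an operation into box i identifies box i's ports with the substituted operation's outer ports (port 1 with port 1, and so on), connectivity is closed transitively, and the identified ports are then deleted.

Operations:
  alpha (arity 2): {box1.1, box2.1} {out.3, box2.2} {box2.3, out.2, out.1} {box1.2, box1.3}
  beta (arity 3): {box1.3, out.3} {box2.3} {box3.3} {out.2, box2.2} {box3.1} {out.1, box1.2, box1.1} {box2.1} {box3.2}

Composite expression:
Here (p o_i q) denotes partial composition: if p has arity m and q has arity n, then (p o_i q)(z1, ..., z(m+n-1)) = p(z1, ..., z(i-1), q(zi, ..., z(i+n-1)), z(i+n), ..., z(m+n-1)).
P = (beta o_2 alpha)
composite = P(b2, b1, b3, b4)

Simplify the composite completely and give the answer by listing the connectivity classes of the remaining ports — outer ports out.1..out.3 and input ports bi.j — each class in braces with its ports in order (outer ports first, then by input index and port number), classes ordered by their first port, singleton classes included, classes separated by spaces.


Two ports join when wires chain via beta-identified ports.
alpha over (b1, b3) gives {out.1, out.2, b3.3} {out.3, b3.2} {b1.1, b3.1} {b1.2, b1.3}, out.j being that stage's outer ports
beta over (b2, b1, b3, b4) gives {out.1, b2.1, b2.2} {out.2, b3.3} {out.3, b2.3} {b1.1, b3.1} {b1.2, b1.3} {b3.2} {b4.1} {b4.2} {b4.3}, out.j being that stage's outer ports

{out.1, b2.1, b2.2} {out.2, b3.3} {out.3, b2.3} {b1.1, b3.1} {b1.2, b1.3} {b3.2} {b4.1} {b4.2} {b4.3}


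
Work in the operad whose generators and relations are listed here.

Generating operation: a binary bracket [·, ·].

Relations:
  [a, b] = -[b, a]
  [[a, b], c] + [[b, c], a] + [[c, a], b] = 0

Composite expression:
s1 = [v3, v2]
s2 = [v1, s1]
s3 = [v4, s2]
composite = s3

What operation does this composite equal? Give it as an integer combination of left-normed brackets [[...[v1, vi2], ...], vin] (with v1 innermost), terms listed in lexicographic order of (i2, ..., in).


[[[v1, v2], v3], v4] - [[[v1, v3], v2], v4]

Expand each bracket as ab - ba; the v1-initial words give the coefficients.
Composite bracket: [v4, [v1, [v3, v2]]]
Expanding via [a, b] = ab - ba: 8 signed words (2^3 = 8).
Collect the words opening with v1:
  the word v1v2v3v4 carries sign +1 and contributes +[[[v1, v2], v3], v4]
  the word v1v3v2v4 carries sign -1 and contributes -[[[v1, v3], v2], v4]


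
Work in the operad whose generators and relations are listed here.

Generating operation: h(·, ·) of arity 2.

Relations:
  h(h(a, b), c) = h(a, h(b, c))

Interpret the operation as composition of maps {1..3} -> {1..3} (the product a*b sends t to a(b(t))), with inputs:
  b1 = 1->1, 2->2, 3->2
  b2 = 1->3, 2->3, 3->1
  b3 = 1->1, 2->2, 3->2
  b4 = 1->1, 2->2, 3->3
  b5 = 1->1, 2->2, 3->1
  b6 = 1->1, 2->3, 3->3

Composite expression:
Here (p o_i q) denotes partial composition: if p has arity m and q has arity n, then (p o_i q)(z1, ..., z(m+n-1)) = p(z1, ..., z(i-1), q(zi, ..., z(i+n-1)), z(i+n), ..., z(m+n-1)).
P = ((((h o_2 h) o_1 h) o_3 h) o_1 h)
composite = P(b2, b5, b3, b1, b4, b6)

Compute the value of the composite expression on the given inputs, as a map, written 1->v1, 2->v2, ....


1->3, 2->3, 3->3


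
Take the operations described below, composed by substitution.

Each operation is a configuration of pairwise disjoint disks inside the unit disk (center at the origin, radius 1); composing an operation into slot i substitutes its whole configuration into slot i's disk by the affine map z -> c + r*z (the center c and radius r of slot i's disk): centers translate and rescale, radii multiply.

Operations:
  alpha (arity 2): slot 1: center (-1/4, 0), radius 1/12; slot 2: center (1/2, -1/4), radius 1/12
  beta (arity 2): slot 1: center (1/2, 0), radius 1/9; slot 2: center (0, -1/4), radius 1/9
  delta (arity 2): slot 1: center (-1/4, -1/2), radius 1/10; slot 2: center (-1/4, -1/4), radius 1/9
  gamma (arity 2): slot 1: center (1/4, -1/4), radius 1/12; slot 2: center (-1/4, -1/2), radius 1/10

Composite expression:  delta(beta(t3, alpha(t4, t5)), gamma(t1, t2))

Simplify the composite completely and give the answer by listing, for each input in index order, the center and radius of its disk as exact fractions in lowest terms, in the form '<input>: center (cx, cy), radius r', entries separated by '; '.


t1: center (-2/9, -5/18), radius 1/108; t2: center (-5/18, -11/36), radius 1/90; t3: center (-1/5, -1/2), radius 1/90; t4: center (-91/360, -21/40), radius 1/1080; t5: center (-11/45, -19/36), radius 1/1080
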